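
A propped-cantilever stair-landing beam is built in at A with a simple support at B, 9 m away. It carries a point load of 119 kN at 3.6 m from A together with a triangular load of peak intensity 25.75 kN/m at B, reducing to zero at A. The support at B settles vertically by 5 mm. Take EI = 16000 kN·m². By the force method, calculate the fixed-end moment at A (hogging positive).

Remove the prop at B; the released (primary) structure is a cantilever built in at A.
Free-end deflection of the primary structure under the applied loading (downward +):
  point load 119 at a = 3.6: Pa²(3L − a)/(6EI) = 6015/EI
  triangular load, peak 25.75 at the free end: 11w₀L⁴/(120EI) = 15487/EI
  δ_0 = 21501/EI
Tip deflection under a unit load at B: L³/(3EI) = 243/EI.
With EI = 16000 kN·m²: δ_0 = 1.3438 m and δ_{BB} = 0.015187 m/kN.
Compatibility — the beam at B must follow the support down by 0.005 m: δ_0 − R_B·δ_{BB} = 0.005, so R_B = (1.3438 − 0.005)/0.015187 = 88.15 kN.
Moment equilibrium about A: M_A = Σ(load moments about A) − R_B·L = 1124 − 88.15×9 = 330.3 kN·m.

M_A = 330.3 kN·m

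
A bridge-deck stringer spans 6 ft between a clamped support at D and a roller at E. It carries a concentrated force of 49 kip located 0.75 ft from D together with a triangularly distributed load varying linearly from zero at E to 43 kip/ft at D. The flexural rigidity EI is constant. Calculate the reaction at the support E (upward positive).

R_E = 26.9 kip

Take the reaction at E as the redundant and release it; the primary structure is a cantilever fixed at D.
Free-end deflection of the primary structure under the applied loading (downward +):
  point load 49 at a = 0.75: Pa²(3L − a)/(6EI) = 79.24/EI
  triangular load, peak 43 at the fixed end: w₀L⁴/(30EI) = 1858/EI
  δ_0 = 1937/EI
Tip deflection under a unit load at E: L³/(3EI) = 72/EI.
Compatibility at E: δ_0 − R_E·δ_{EE} = 0, so R_E = 1937/72 = 26.9 kip.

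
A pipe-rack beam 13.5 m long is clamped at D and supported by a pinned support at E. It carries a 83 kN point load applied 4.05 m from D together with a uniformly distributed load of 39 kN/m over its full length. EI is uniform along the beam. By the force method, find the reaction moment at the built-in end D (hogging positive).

M_D = 1088 kN·m

Take the reaction at E as the redundant and release it; the primary structure is a cantilever fixed at D.
Deflection at E on the released cantilever, summing each load's contribution:
  point load 83 at a = 4.05: Pa²(3L − a)/(6EI) = 8271/EI
  UDL 39: wL⁴/(8EI) = 161923/EI
  δ_0 = 170194/EI
Flexibility coefficient — unit upward force at E: δ_{EE} = L³/(3EI) = 820.1/EI.
Compatibility at E: δ_0 − R_E·δ_{EE} = 0, so R_E = 170194/820.1 = 207.5 kN.
Moment equilibrium about D: M_D = Σ(load moments about D) − R_E·L = 3890 − 207.5×13.5 = 1088 kN·m.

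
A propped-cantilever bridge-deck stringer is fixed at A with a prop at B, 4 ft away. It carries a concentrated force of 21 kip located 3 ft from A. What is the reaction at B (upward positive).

R_B = 13.29 kip

Choose R_B as the redundant. The primary structure is the cantilever fixed at A.
Downward deflection at the released point B due to the loads:
  point load 21 at a = 3: Pa²(3L − a)/(6EI) = 283.5/EI
Tip deflection under a unit load at B: L³/(3EI) = 21.33/EI.
Compatibility at B: δ_0 − R_B·δ_{BB} = 0, so R_B = 283.5/21.33 = 13.29 kip.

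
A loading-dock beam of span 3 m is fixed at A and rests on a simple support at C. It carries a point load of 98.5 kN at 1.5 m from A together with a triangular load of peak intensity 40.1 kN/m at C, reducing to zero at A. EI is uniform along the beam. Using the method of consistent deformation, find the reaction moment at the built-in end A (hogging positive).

M_A = 76.46 kN·m

Remove the prop at C; the released (primary) structure is a cantilever built in at A.
Primary-structure tip deflection at C by superposition:
  point load 98.5 at a = 1.5: Pa²(3L − a)/(6EI) = 277/EI
  triangular load, peak 40.1 at the free end: 11w₀L⁴/(120EI) = 297.7/EI
  δ_0 = 574.8/EI
Tip deflection under a unit load at C: L³/(3EI) = 9/EI.
The prop prevents deflection at C: R_C = δ_0/δ_{CC} = 574.8/9 = 63.86 kN.
Moment equilibrium about A: M_A = Σ(load moments about A) − R_C·L = 268.1 − 63.86×3 = 76.46 kN·m.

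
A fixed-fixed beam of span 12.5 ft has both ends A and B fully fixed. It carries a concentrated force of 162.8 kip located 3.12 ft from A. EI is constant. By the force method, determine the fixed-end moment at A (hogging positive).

M_A = 286 kip·ft

Take the two fixed-end moments M_A, M_B as redundants; the released structure is the simple span AB.
Simple-span end rotations at A and B under the given loads:
  at A: point load 162.8 at a = 3.12: Pab(L + b)/(6LEI) = 1390/EI
  at B: point load 162.8 at a = 3.12: Pab(L + a)/(6LEI) = 992.3/EI
  θ_A0 = 1390/EI,  θ_B0 = 992.3/EI
Flexibility coefficients: a unit moment at one end gives L/(3EI) there and L/(6EI) at the far end, so f₁₁ = f₂₂ = 4.167/EI and f₁₂ = f₂₁ = 2.083/EI.
Compatibility — zero rotation at each built-in end:
  4.167 M_A + 2.083 M_B = 1390
  2.083 M_A + 4.167 M_B = 992.3
Solving the pair gives M_A = 286 kip·ft and M_B = 95.14 kip·ft (hogging).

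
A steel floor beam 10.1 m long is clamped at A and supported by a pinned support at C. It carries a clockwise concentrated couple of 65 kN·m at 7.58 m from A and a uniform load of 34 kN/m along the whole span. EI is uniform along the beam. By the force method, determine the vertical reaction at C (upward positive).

Remove the prop at C; the released (primary) structure is a cantilever built in at A.
Downward deflection at the released point C due to the loads:
  clockwise couple 65 at a = 7.58: M₀a(2L − a)/(2EI) = 3109/EI
  UDL 34: wL⁴/(8EI) = 44226/EI
  δ_0 = 47335/EI
Flexibility coefficient — unit upward force at C: δ_{CC} = L³/(3EI) = 343.4/EI.
The prop prevents deflection at C: R_C = δ_0/δ_{CC} = 47335/343.4 = 137.8 kN.

R_C = 137.8 kN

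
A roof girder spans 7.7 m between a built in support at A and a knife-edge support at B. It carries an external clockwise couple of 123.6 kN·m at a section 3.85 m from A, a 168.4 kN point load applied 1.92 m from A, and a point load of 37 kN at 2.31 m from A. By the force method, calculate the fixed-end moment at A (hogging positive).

Take the reaction at B as the redundant and release it; the primary structure is a cantilever fixed at A.
Free-end deflection of the primary structure under the applied loading (downward +):
  clockwise couple 123.6 at a = 3.85: M₀a(2L − a)/(2EI) = 2748/EI
  point load 168.4 at a = 1.92: Pa²(3L − a)/(6EI) = 2191/EI
  point load 37 at a = 2.31: Pa²(3L − a)/(6EI) = 684.1/EI
  δ_0 = 5624/EI
Flexibility coefficient — unit upward force at B: δ_{BB} = L³/(3EI) = 152.2/EI.
The prop prevents deflection at B: R_B = δ_0/δ_{BB} = 5624/152.2 = 36.95 kN.
Moment equilibrium about A: M_A = Σ(load moments about A) − R_B·L = 532.4 − 36.95×7.7 = 247.9 kN·m.

M_A = 247.9 kN·m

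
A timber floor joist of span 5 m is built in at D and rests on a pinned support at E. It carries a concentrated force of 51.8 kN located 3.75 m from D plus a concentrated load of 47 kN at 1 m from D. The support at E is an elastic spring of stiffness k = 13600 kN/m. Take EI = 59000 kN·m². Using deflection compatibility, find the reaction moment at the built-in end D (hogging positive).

M_D = 80.89 kN·m

Take the reaction at E as the redundant and release it; the primary structure is a cantilever fixed at D.
Downward deflection at the released point E due to the loads:
  point load 51.8 at a = 3.75: Pa²(3L − a)/(6EI) = 1366/EI
  point load 47 at a = 1: Pa²(3L − a)/(6EI) = 109.7/EI
  δ_0 = 1475/EI
Tip deflection under a unit load at E: L³/(3EI) = 41.67/EI.
With EI = 59000 kN·m²: δ_0 = 0.025008 m and δ_{EE} = 0.000706 m/kN.
Compatibility — the spring shortens by R_E/k under the reaction it provides: δ_0 − R_E·δ_{EE} = R_E/k. With 1/k = 0.000074 m/kN, R_E = δ_0 / (δ_{EE} + 1/k) = 0.025008 / (0.000706 + 0.000074) = 32.07 kN.
Moment equilibrium about D: M_D = Σ(load moments about D) − R_E·L = 241.2 − 32.07×5 = 80.89 kN·m.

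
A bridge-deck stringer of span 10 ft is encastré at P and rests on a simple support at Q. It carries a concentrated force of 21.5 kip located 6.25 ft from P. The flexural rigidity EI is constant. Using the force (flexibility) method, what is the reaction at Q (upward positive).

Take the reaction at Q as the redundant and release it; the primary structure is a cantilever fixed at P.
Free-end deflection of the primary structure under the applied loading (downward +):
  point load 21.5 at a = 6.25: Pa²(3L − a)/(6EI) = 3324/EI
Tip deflection under a unit load at Q: L³/(3EI) = 333.3/EI.
The prop prevents deflection at Q: R_Q = δ_0/δ_{QQ} = 3324/333.3 = 9.973 kip.

R_Q = 9.973 kip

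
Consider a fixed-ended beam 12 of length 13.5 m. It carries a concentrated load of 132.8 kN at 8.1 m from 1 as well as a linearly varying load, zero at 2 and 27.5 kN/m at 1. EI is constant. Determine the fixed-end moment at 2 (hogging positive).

Take the two fixed-end moments M_1, M_2 as redundants; the released structure is the simple span 12.
End rotations of the released simple span under the applied load (×1/EI):
  at 1: point load 132.8 at a = 8.1: Pab(L + b)/(6LEI) = 1355/EI
  at 2: point load 132.8 at a = 8.1: Pab(L + a)/(6LEI) = 1549/EI
  at 1: triangular load, peak 27.5: w₀L³/(45EI) = 1504/EI
  at 2: triangular load, peak 27.5: 7w₀L³/(360EI) = 1316/EI
  θ_10 = 2859/EI,  θ_20 = 2865/EI
Flexibility coefficients: a unit moment at one end gives L/(3EI) there and L/(6EI) at the far end, so f₁₁ = f₂₂ = 4.5/EI and f₁₂ = f₂₁ = 2.25/EI.
Compatibility — zero rotation at each built-in end:
  4.5 M_1 + 2.25 M_2 = 2859
  2.25 M_1 + 4.5 M_2 = 2865
Solving the pair gives M_1 = 422.7 kN·m and M_2 = 425.2 kN·m (hogging).

M_2 = 425.2 kN·m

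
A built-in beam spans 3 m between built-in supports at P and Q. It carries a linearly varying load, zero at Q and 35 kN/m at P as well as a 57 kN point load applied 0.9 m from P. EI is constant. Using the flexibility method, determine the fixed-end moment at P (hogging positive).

M_P = 40.89 kN·m

Take the two fixed-end moments M_P, M_Q as redundants; the released structure is the simple span PQ.
Simple-span end rotations at P and Q under the given loads:
  at P: triangular load, peak 35: w₀L³/(45EI) = 21/EI
  at Q: triangular load, peak 35: 7w₀L³/(360EI) = 18.38/EI
  at P: point load 57 at a = 0.9: Pab(L + b)/(6LEI) = 30.52/EI
  at Q: point load 57 at a = 0.9: Pab(L + a)/(6LEI) = 23.34/EI
  θ_P0 = 51.52/EI,  θ_Q0 = 41.72/EI
Flexibility coefficients: a unit moment at one end gives L/(3EI) there and L/(6EI) at the far end, so f₁₁ = f₂₂ = 1/EI and f₁₂ = f₂₁ = 0.5/EI.
Compatibility — zero rotation at each built-in end:
  1 M_P + 0.5 M_Q = 51.52
  0.5 M_P + 1 M_Q = 41.72
Solving the pair gives M_P = 40.89 kN·m and M_Q = 21.27 kN·m (hogging).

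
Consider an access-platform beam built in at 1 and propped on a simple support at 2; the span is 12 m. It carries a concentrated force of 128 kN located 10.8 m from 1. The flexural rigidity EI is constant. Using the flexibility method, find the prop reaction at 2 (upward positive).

Choose R_2 as the redundant. The primary structure is the cantilever fixed at 1.
Deflection at 2 on the released cantilever, summing each load's contribution:
  point load 128 at a = 10.8: Pa²(3L − a)/(6EI) = 62706/EI
Flexibility coefficient — unit upward force at 2: δ_{22} = L³/(3EI) = 576/EI.
Compatibility at 2: δ_0 − R_2·δ_{22} = 0, so R_2 = 62706/576 = 108.9 kN.

R_2 = 108.9 kN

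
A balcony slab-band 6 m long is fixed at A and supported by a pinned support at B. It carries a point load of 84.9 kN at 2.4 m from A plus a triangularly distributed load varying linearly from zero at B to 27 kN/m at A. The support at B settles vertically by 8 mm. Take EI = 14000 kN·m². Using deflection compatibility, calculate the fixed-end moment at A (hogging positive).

Choose R_B as the redundant. The primary structure is the cantilever fixed at A.
Downward deflection at the released point B due to the loads:
  point load 84.9 at a = 2.4: Pa²(3L − a)/(6EI) = 1271/EI
  triangular load, peak 27 at the fixed end: w₀L⁴/(30EI) = 1166/EI
  δ_0 = 2438/EI
Flexibility coefficient — unit upward force at B: δ_{BB} = L³/(3EI) = 72/EI.
With EI = 14000 kN·m²: δ_0 = 0.17413 m and δ_{BB} = 0.005143 m/kN.
Compatibility — the beam at B must follow the support down by 0.008 m: δ_0 − R_B·δ_{BB} = 0.008, so R_B = (0.17413 − 0.008)/0.005143 = 32.3 kN.
Moment equilibrium about A: M_A = Σ(load moments about A) − R_B·L = 365.8 − 32.3×6 = 171.9 kN·m.

M_A = 171.9 kN·m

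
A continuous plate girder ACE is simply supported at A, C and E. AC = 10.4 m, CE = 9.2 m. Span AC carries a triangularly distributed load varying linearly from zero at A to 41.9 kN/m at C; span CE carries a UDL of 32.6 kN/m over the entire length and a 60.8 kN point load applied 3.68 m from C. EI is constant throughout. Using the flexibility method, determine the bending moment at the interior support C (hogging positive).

M_C = 372.6 kN·m

Insert a hinge at C; M_C is the redundant, and each span becomes simply supported.
End slopes at the hinge C, treating each span as simply supported:
  span AC: triangular load, peak 41.9: w₀L³/(45EI) = 1047/EI
  span CE: UDL 32.6: wL³/(24EI) = 1058/EI
  span CE: point load 60.8 at a = 3.68: Pab(L + b)/(6LEI) = 329.4/EI
  relative rotation θ_0 = (1047 + 1387)/EI = 2434/EI
A unit hogging moment at C produces rotation L₁/(3EI) + L₂/(3EI) = 6.533/EI.
Compatibility: M_C·(L₁+L₂)/(3EI) = θ_0, giving M_C = 372.6 kN·m (hogging).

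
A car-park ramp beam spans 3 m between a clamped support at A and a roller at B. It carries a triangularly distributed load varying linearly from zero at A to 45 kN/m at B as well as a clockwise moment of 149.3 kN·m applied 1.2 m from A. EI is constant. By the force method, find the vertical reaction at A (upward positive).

R_A = -17.4 kN

Remove the prop at B; the released (primary) structure is a cantilever built in at A.
Deflection at B on the released cantilever, summing each load's contribution:
  triangular load, peak 45 at the free end: 11w₀L⁴/(120EI) = 334.1/EI
  clockwise couple 149.3 at a = 1.2: M₀a(2L − a)/(2EI) = 430/EI
  δ_0 = 764.1/EI
Tip deflection under a unit load at B: L³/(3EI) = 9/EI.
The prop prevents deflection at B: R_B = δ_0/δ_{BB} = 764.1/9 = 84.9 kN.
Vertical equilibrium: R_A = ΣP − R_B = 67.5 − 84.9 = -17.4 kN.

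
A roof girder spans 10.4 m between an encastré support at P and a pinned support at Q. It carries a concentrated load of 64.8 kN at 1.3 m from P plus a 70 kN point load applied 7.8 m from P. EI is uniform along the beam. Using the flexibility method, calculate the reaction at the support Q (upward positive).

R_Q = 45.75 kN

Choose R_Q as the redundant. The primary structure is the cantilever fixed at P.
Free-end deflection of the primary structure under the applied loading (downward +):
  point load 64.8 at a = 1.3: Pa²(3L − a)/(6EI) = 545.7/EI
  point load 70 at a = 7.8: Pa²(3L − a)/(6EI) = 16609/EI
  δ_0 = 17155/EI
Tip deflection under a unit load at Q: L³/(3EI) = 375/EI.
Compatibility at Q: δ_0 − R_Q·δ_{QQ} = 0, so R_Q = 17155/375 = 45.75 kN.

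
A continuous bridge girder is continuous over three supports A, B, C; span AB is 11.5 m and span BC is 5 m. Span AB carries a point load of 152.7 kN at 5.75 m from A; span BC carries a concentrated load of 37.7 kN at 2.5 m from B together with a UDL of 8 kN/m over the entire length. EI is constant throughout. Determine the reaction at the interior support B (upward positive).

Take M_B as the redundant. Released structure: two simple spans AB and BC with a hinge at B.
Rotations at B on the released spans (each span's end-slope, ×1/EI):
  span AB: point load 152.7 at a = 5.75: Pab(L + a)/(6LEI) = 1262/EI
  span BC: point load 37.7 at a = 2.5: Pab(L + b)/(6LEI) = 58.91/EI
  span BC: UDL 8: wL³/(24EI) = 41.67/EI
  relative rotation θ_0 = (1262 + 100.6)/EI = 1363/EI
A unit hogging moment at B produces rotation L₁/(3EI) + L₂/(3EI) = 5.5/EI.
Slope continuity at B: θ_0 = M_B·5.5/EI, so M_B = 1363/5.5 = 247.8 kN·m (hogging).
Span AB, ΣM about A with M_B applied at B: R_B^{AB}·11.5 = 878 + 247.8, so R_B^{AB} = 97.9 kN and R_A = 152.7 − 97.9 = 54.8 kN.
Span BC, ΣM about C: R_B^{BC}·5 = 194.2 + 247.8, so R_B^{BC} = 88.4 kN and R_C = 77.7 − 88.4 = -10.7 kN.
R_B = 97.9 + 88.4 = 186.3 kN.

R_B = 186.3 kN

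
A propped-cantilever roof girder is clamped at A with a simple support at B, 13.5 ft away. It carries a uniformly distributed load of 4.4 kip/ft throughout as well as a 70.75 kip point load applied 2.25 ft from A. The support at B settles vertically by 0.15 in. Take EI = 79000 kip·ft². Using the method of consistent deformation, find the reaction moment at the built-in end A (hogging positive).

M_A = 238.1 kip·ft

Choose R_B as the redundant. The primary structure is the cantilever fixed at A.
Free-end deflection of the primary structure under the applied loading (downward +):
  UDL 4.4: wL⁴/(8EI) = 18268/EI
  point load 70.75 at a = 2.25: Pa²(3L − a)/(6EI) = 2283/EI
  δ_0 = 20552/EI
Flexibility coefficient — unit upward force at B: δ_{BB} = L³/(3EI) = 820.1/EI.
With EI = 79000 kip·ft²: δ_0 = 0.26015 ft and δ_{BB} = 0.010381 ft/kip.
Compatibility — the beam at B must follow the support down by 0.0125 ft: δ_0 − R_B·δ_{BB} = 0.0125, so R_B = (0.26015 − 0.0125)/0.010381 = 23.86 kip.
Moment equilibrium about A: M_A = Σ(load moments about A) − R_B·L = 560.1 − 23.86×13.5 = 238.1 kip·ft.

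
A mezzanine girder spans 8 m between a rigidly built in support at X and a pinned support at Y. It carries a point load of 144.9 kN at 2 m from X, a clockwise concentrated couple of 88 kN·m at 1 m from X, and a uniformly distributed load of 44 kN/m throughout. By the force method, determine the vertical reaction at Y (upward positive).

R_Y = 148.3 kN

Choose R_Y as the redundant. The primary structure is the cantilever fixed at X.
Downward deflection at the released point Y due to the loads:
  point load 144.9 at a = 2: Pa²(3L − a)/(6EI) = 2125/EI
  clockwise couple 88 at a = 1: M₀a(2L − a)/(2EI) = 660/EI
  UDL 44: wL⁴/(8EI) = 22528/EI
  δ_0 = 25313/EI
Flexibility coefficient — unit upward force at Y: δ_{YY} = L³/(3EI) = 170.7/EI.
Compatibility at Y: δ_0 − R_Y·δ_{YY} = 0, so R_Y = 25313/170.7 = 148.3 kN.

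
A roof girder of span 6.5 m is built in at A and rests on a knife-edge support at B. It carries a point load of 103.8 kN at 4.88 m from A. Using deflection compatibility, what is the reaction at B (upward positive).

Choose R_B as the redundant. The primary structure is the cantilever fixed at A.
Downward deflection at the released point B due to the loads:
  point load 103.8 at a = 4.88: Pa²(3L − a)/(6EI) = 6023/EI
Tip deflection under a unit load at B: L³/(3EI) = 91.54/EI.
The prop prevents deflection at B: R_B = δ_0/δ_{BB} = 6023/91.54 = 65.8 kN.

R_B = 65.8 kN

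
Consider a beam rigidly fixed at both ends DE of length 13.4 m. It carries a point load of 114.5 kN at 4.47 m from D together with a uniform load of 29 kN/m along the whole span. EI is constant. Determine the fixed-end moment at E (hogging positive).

M_E = 547.7 kN·m

Release both end moments; the primary structure is a simply-supported span DE with redundants M_D and M_E.
End rotations of the released simple span under the applied load (×1/EI):
  at D: point load 114.5 at a = 4.47: Pab(L + b)/(6LEI) = 1269/EI
  at E: point load 114.5 at a = 4.47: Pab(L + a)/(6LEI) = 1016/EI
  at D: UDL 29: wL³/(24EI) = 2907/EI
  at E: UDL 29: wL³/(24EI) = 2907/EI
  θ_D0 = 4177/EI,  θ_E0 = 3923/EI
Flexibility coefficients: a unit moment at one end gives L/(3EI) there and L/(6EI) at the far end, so f₁₁ = f₂₂ = 4.467/EI and f₁₂ = f₂₁ = 2.233/EI.
Compatibility — zero rotation at each built-in end:
  4.467 M_D + 2.233 M_E = 4177
  2.233 M_D + 4.467 M_E = 3923
Solving the pair gives M_D = 661.2 kN·m and M_E = 547.7 kN·m (hogging).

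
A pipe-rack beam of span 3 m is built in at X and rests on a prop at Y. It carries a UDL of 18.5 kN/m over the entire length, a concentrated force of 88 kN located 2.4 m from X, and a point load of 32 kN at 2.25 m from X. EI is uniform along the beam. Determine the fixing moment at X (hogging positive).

M_X = 57.41 kN·m

Take the reaction at Y as the redundant and release it; the primary structure is a cantilever fixed at X.
Primary-structure tip deflection at Y by superposition:
  UDL 18.5: wL⁴/(8EI) = 187.3/EI
  point load 88 at a = 2.4: Pa²(3L − a)/(6EI) = 557.6/EI
  point load 32 at a = 2.25: Pa²(3L − a)/(6EI) = 182.2/EI
  δ_0 = 927.1/EI
Flexibility coefficient — unit upward force at Y: δ_{YY} = L³/(3EI) = 9/EI.
Compatibility at Y: δ_0 − R_Y·δ_{YY} = 0, so R_Y = 927.1/9 = 103 kN.
Moment equilibrium about X: M_X = Σ(load moments about X) − R_Y·L = 366.4 − 103×3 = 57.41 kN·m.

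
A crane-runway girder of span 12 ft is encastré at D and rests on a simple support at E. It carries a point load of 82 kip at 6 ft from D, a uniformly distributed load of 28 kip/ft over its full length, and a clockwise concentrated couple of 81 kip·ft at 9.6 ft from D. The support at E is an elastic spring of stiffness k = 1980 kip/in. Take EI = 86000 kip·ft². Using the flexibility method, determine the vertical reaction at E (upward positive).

Choose R_E as the redundant. The primary structure is the cantilever fixed at D.
Deflection at E on the released cantilever, summing each load's contribution:
  point load 82 at a = 6: Pa²(3L − a)/(6EI) = 14760/EI
  UDL 28: wL⁴/(8EI) = 72576/EI
  clockwise couple 81 at a = 9.6: M₀a(2L − a)/(2EI) = 5599/EI
  δ_0 = 92935/EI
Flexibility coefficient — unit upward force at E: δ_{EE} = L³/(3EI) = 576/EI.
With EI = 86000 kip·ft²: δ_0 = 1.0806 ft and δ_{EE} = 0.006698 ft/kip.
Compatibility — the spring shortens by R_E/k under the reaction it provides: δ_0 − R_E·δ_{EE} = R_E/k. With 1/k = 1/(1980×12) ft/kip = 0.000042 ft/kip, R_E = δ_0 / (δ_{EE} + 1/k) = 1.0806 / (0.006698 + 0.000042) = 160.3 kip.

R_E = 160.3 kip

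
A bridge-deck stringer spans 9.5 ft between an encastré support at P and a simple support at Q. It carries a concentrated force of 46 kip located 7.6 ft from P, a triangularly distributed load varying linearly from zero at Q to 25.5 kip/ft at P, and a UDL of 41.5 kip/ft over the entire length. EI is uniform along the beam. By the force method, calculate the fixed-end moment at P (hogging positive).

Take the reaction at Q as the redundant and release it; the primary structure is a cantilever fixed at P.
Free-end deflection of the primary structure under the applied loading (downward +):
  point load 46 at a = 7.6: Pa²(3L − a)/(6EI) = 9255/EI
  triangular load, peak 25.5 at the fixed end: w₀L⁴/(30EI) = 6923/EI
  UDL 41.5: wL⁴/(8EI) = 42253/EI
  δ_0 = 58431/EI
Tip deflection under a unit load at Q: L³/(3EI) = 285.8/EI.
Compatibility at Q: δ_0 − R_Q·δ_{QQ} = 0, so R_Q = 58431/285.8 = 204.5 kip.
Moment equilibrium about P: M_P = Σ(load moments about P) − R_Q·L = 2606 − 204.5×9.5 = 663.5 kip·ft.

M_P = 663.5 kip·ft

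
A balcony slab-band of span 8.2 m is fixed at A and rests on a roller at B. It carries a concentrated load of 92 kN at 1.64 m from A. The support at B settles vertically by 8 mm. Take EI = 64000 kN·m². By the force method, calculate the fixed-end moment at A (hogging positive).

M_A = 131.5 kN·m

Remove the prop at B; the released (primary) structure is a cantilever built in at A.
Free-end deflection of the primary structure under the applied loading (downward +):
  point load 92 at a = 1.64: Pa²(3L − a)/(6EI) = 946.9/EI
Flexibility coefficient — unit upward force at B: δ_{BB} = L³/(3EI) = 183.8/EI.
With EI = 64000 kN·m²: δ_0 = 0.014795 m and δ_{BB} = 0.002872 m/kN.
Compatibility — the beam at B must follow the support down by 0.008 m: δ_0 − R_B·δ_{BB} = 0.008, so R_B = (0.014795 − 0.008)/0.002872 = 2.366 kN.
Moment equilibrium about A: M_A = Σ(load moments about A) − R_B·L = 150.9 − 2.366×8.2 = 131.5 kN·m.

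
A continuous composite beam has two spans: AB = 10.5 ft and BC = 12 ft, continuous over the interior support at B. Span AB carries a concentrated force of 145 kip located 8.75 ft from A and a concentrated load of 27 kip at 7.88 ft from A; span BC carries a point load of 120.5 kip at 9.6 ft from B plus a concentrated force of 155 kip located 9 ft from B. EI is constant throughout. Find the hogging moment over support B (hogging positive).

M_B = 302.4 kip·ft

Release continuity at B by inserting a hinge; the redundant is the internal moment M_B. The primary structure is two simply-supported spans AB and BC.
Discontinuity in slope at B on the released structure — sum the simple-span end rotations:
  span AB: point load 145 at a = 8.75: Pab(L + a)/(6LEI) = 678.4/EI
  span AB: point load 27 at a = 7.88: Pab(L + a)/(6LEI) = 162.6/EI
  span BC: point load 120.5 at a = 9.6: Pab(L + b)/(6LEI) = 555.3/EI
  span BC: point load 155 at a = 9: Pab(L + b)/(6LEI) = 871.9/EI
  relative rotation θ_0 = (841.1 + 1427)/EI = 2268/EI
A unit hogging moment at B produces rotation L₁/(3EI) + L₂/(3EI) = 7.5/EI.
Slope continuity at B: θ_0 = M_B·7.5/EI, so M_B = 2268/7.5 = 302.4 kip·ft (hogging).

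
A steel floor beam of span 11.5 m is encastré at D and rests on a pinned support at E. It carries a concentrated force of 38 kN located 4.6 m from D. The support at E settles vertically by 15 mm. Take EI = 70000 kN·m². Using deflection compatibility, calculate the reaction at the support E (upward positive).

R_E = 5.833 kN

Release the roller at E. Primary structure: cantilever fixed at D.
Deflection at E on the released cantilever, summing each load's contribution:
  point load 38 at a = 4.6: Pa²(3L − a)/(6EI) = 4007/EI
Tip deflection under a unit load at E: L³/(3EI) = 507/EI.
With EI = 70000 kN·m²: δ_0 = 0.057243 m and δ_{EE} = 0.007242 m/kN.
Compatibility — the beam at E must follow the support down by 0.015 m: δ_0 − R_E·δ_{EE} = 0.015, so R_E = (0.057243 − 0.015)/0.007242 = 5.833 kN.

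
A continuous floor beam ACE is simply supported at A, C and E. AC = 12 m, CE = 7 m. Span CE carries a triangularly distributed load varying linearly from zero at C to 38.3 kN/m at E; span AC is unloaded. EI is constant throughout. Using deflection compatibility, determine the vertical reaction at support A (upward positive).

R_A = -3.361 kN

Insert a hinge at C; M_C is the redundant, and each span becomes simply supported.
End slopes at the hinge C, treating each span as simply supported:
  span CE: triangular load, peak 38.3: 7w₀L³/(360EI) = 255.4/EI
  relative rotation θ_0 = (0 + 255.4)/EI = 255.4/EI
A unit hogging moment at C produces rotation L₁/(3EI) + L₂/(3EI) = 6.333/EI.
Compatibility: M_C·(L₁+L₂)/(3EI) = θ_0, giving M_C = 40.33 kN·m (hogging).
Span AC, ΣM about A with M_C applied at C: R_C^{AC}·12 = 0 + 40.33, so R_C^{AC} = 3.361 kN and R_A = 0 − 3.361 = -3.361 kN.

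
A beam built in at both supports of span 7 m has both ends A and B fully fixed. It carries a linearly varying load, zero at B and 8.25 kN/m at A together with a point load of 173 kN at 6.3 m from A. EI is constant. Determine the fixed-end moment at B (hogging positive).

Take the two fixed-end moments M_A, M_B as redundants; the released structure is the simple span AB.
End rotations of the released simple span under the applied load (×1/EI):
  at A: triangular load, peak 8.25: w₀L³/(45EI) = 62.88/EI
  at B: triangular load, peak 8.25: 7w₀L³/(360EI) = 55.02/EI
  at A: point load 173 at a = 6.3: Pab(L + b)/(6LEI) = 139.9/EI
  at B: point load 173 at a = 6.3: Pab(L + a)/(6LEI) = 241.6/EI
  θ_A0 = 202.8/EI,  θ_B0 = 296.6/EI
Flexibility coefficients: a unit moment at one end gives L/(3EI) there and L/(6EI) at the far end, so f₁₁ = f₂₂ = 2.333/EI and f₁₂ = f₂₁ = 1.167/EI.
Compatibility — zero rotation at each built-in end:
  2.333 M_A + 1.167 M_B = 202.8
  1.167 M_A + 2.333 M_B = 296.6
Solving the pair gives M_A = 31.11 kN·m and M_B = 111.6 kN·m (hogging).

M_B = 111.6 kN·m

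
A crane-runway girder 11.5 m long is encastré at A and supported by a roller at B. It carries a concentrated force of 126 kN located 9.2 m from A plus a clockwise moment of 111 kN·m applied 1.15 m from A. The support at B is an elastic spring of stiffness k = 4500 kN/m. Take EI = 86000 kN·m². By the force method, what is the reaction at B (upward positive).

Release the roller at B. Primary structure: cantilever fixed at A.
Primary-structure tip deflection at B by superposition:
  point load 126 at a = 9.2: Pa²(3L − a)/(6EI) = 44969/EI
  clockwise couple 111 at a = 1.15: M₀a(2L − a)/(2EI) = 1395/EI
  δ_0 = 46364/EI
Tip deflection under a unit load at B: L³/(3EI) = 507/EI.
With EI = 86000 kN·m²: δ_0 = 0.53911 m and δ_{BB} = 0.005895 m/kN.
Compatibility — the spring shortens by R_B/k under the reaction it provides: δ_0 − R_B·δ_{BB} = R_B/k. With 1/k = 0.000222 m/kN, R_B = δ_0 / (δ_{BB} + 1/k) = 0.53911 / (0.005895 + 0.000222) = 88.13 kN.

R_B = 88.13 kN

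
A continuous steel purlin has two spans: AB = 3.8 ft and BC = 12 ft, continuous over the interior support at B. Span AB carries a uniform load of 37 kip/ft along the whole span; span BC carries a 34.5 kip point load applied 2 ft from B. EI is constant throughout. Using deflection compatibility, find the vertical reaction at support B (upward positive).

Release continuity at B by inserting a hinge; the redundant is the internal moment M_B. The primary structure is two simply-supported spans AB and BC.
Rotations at B on the released spans (each span's end-slope, ×1/EI):
  span AB: UDL 37: wL³/(24EI) = 84.59/EI
  span BC: point load 34.5 at a = 2: Pab(L + b)/(6LEI) = 210.8/EI
  relative rotation θ_0 = (84.59 + 210.8)/EI = 295.4/EI
A unit hogging moment at B produces rotation L₁/(3EI) + L₂/(3EI) = 5.267/EI.
Slope continuity at B: θ_0 = M_B·5.267/EI, so M_B = 295.4/5.267 = 56.09 kip·ft (hogging).
Span AB, ΣM about A with M_B applied at B: R_B^{AB}·3.8 = 267.1 + 56.09, so R_B^{AB} = 85.06 kip and R_A = 140.6 − 85.06 = 55.54 kip.
Span BC, ΣM about C: R_B^{BC}·12 = 345 + 56.09, so R_B^{BC} = 33.42 kip and R_C = 34.5 − 33.42 = 1.076 kip.
R_B = 85.06 + 33.42 = 118.5 kip.

R_B = 118.5 kip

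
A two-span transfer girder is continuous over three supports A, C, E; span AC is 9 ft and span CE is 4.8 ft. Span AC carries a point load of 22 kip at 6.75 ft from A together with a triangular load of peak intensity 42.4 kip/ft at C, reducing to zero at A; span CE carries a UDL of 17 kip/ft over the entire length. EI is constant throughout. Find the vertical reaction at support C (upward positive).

R_C = 244.4 kip

Release continuity at C by inserting a hinge; the redundant is the internal moment M_C. The primary structure is two simply-supported spans AC and CE.
Discontinuity in slope at C on the released structure — sum the simple-span end rotations:
  span AC: point load 22 at a = 6.75: Pab(L + a)/(6LEI) = 97.45/EI
  span AC: triangular load, peak 42.4: w₀L³/(45EI) = 686.9/EI
  span CE: UDL 17: wL³/(24EI) = 78.34/EI
  relative rotation θ_0 = (784.3 + 78.34)/EI = 862.7/EI
A unit hogging moment at C produces rotation L₁/(3EI) + L₂/(3EI) = 4.6/EI.
Slope continuity at C: θ_0 = M_C·4.6/EI, so M_C = 862.7/4.6 = 187.5 kip·ft (hogging).
Span AC, ΣM about A with M_C applied at C: R_C^{AC}·9 = 1293 + 187.5, so R_C^{AC} = 164.5 kip and R_A = 212.8 − 164.5 = 48.26 kip.
Span CE, ΣM about E: R_C^{CE}·4.8 = 195.8 + 187.5, so R_C^{CE} = 79.87 kip and R_E = 81.6 − 79.87 = 1.73 kip.
R_C = 164.5 + 79.87 = 244.4 kip.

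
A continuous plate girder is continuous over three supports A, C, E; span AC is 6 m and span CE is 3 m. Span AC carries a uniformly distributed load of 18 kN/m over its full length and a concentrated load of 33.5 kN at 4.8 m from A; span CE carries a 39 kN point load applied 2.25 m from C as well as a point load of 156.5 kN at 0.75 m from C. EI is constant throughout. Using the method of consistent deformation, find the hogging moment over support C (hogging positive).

Insert a hinge at C; M_C is the redundant, and each span becomes simply supported.
Discontinuity in slope at C on the released structure — sum the simple-span end rotations:
  span AC: UDL 18: wL³/(24EI) = 162/EI
  span AC: point load 33.5 at a = 4.8: Pab(L + a)/(6LEI) = 57.89/EI
  span CE: point load 39 at a = 2.25: Pab(L + b)/(6LEI) = 13.71/EI
  span CE: point load 156.5 at a = 0.75: Pab(L + b)/(6LEI) = 77.03/EI
  relative rotation θ_0 = (219.9 + 90.74)/EI = 310.6/EI
A unit hogging moment at C produces rotation L₁/(3EI) + L₂/(3EI) = 3/EI.
Compatibility: M_C·(L₁+L₂)/(3EI) = θ_0, giving M_C = 103.5 kN·m (hogging).

M_C = 103.5 kN·m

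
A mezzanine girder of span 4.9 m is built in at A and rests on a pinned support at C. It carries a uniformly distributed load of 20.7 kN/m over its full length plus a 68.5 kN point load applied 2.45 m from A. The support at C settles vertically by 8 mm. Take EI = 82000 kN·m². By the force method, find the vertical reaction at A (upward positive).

Take the reaction at C as the redundant and release it; the primary structure is a cantilever fixed at A.
Downward deflection at the released point C due to the loads:
  UDL 20.7: wL⁴/(8EI) = 1492/EI
  point load 68.5 at a = 2.45: Pa²(3L − a)/(6EI) = 839.5/EI
  δ_0 = 2331/EI
Tip deflection under a unit load at C: L³/(3EI) = 39.22/EI.
With EI = 82000 kN·m²: δ_0 = 0.028428 m and δ_{CC} = 0.000478 m/kN.
Compatibility — the beam at C must follow the support down by 0.008 m: δ_0 − R_C·δ_{CC} = 0.008, so R_C = (0.028428 − 0.008)/0.000478 = 42.71 kN.
Vertical equilibrium: R_A = ΣP − R_C = 169.9 − 42.71 = 127.2 kN.

R_A = 127.2 kN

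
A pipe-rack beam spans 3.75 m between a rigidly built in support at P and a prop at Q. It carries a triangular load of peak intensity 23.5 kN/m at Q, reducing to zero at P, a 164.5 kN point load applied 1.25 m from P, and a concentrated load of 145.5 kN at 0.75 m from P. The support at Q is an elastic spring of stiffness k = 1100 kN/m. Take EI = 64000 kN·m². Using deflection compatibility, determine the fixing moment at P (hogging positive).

Take the reaction at Q as the redundant and release it; the primary structure is a cantilever fixed at P.
Deflection at Q on the released cantilever, summing each load's contribution:
  triangular load, peak 23.5 at the free end: 11w₀L⁴/(120EI) = 426/EI
  point load 164.5 at a = 1.25: Pa²(3L − a)/(6EI) = 428.4/EI
  point load 145.5 at a = 0.75: Pa²(3L − a)/(6EI) = 143.2/EI
  δ_0 = 997.6/EI
Flexibility coefficient — unit upward force at Q: δ_{QQ} = L³/(3EI) = 17.58/EI.
With EI = 64000 kN·m²: δ_0 = 0.015588 m and δ_{QQ} = 0.000275 m/kN.
Compatibility — the spring shortens by R_Q/k under the reaction it provides: δ_0 − R_Q·δ_{QQ} = R_Q/k. With 1/k = 0.000909 m/kN, R_Q = δ_0 / (δ_{QQ} + 1/k) = 0.015588 / (0.000275 + 0.000909) = 13.17 kN.
Moment equilibrium about P: M_P = Σ(load moments about P) − R_Q·L = 424.9 − 13.17×3.75 = 375.5 kN·m.

M_P = 375.5 kN·m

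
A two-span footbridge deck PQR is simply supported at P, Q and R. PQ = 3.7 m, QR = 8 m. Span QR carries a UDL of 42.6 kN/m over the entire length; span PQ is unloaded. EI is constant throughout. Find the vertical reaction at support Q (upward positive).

R_Q = 262.5 kN

Insert a hinge at Q; M_Q is the redundant, and each span becomes simply supported.
Rotations at Q on the released spans (each span's end-slope, ×1/EI):
  span QR: UDL 42.6: wL³/(24EI) = 908.8/EI
  relative rotation θ_0 = (0 + 908.8)/EI = 908.8/EI
A unit hogging moment at Q produces rotation L₁/(3EI) + L₂/(3EI) = 3.9/EI.
Slope continuity at Q: θ_0 = M_Q·3.9/EI, so M_Q = 908.8/3.9 = 233 kN·m (hogging).
Span PQ, ΣM about P with M_Q applied at Q: R_Q^{PQ}·3.7 = 0 + 233, so R_Q^{PQ} = 62.98 kN and R_P = 0 − 62.98 = -62.98 kN.
Span QR, ΣM about R: R_Q^{QR}·8 = 1363 + 233, so R_Q^{QR} = 199.5 kN and R_R = 340.8 − 199.5 = 141.3 kN.
R_Q = 62.98 + 199.5 = 262.5 kN.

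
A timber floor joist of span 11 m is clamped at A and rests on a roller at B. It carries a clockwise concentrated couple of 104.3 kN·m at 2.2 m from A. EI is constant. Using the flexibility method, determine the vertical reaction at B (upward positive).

R_B = 5.12 kN

Choose R_B as the redundant. The primary structure is the cantilever fixed at A.
Primary-structure tip deflection at B by superposition:
  clockwise couple 104.3 at a = 2.2: M₀a(2L − a)/(2EI) = 2272/EI
Flexibility coefficient — unit upward force at B: δ_{BB} = L³/(3EI) = 443.7/EI.
The prop prevents deflection at B: R_B = δ_0/δ_{BB} = 2272/443.7 = 5.12 kN.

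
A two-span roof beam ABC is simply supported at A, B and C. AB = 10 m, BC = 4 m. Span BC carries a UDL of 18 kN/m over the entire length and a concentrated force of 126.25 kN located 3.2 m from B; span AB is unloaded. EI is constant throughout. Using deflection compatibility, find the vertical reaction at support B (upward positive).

R_B = 69.7 kN

Take M_B as the redundant. Released structure: two simple spans AB and BC with a hinge at B.
End slopes at the hinge B, treating each span as simply supported:
  span BC: UDL 18: wL³/(24EI) = 48/EI
  span BC: point load 126.25 at a = 3.2: Pab(L + b)/(6LEI) = 64.64/EI
  relative rotation θ_0 = (0 + 112.6)/EI = 112.6/EI
A unit hogging moment at B produces rotation L₁/(3EI) + L₂/(3EI) = 4.667/EI.
Slope continuity at B: θ_0 = M_B·4.667/EI, so M_B = 112.6/4.667 = 24.14 kN·m (hogging).
Span AB, ΣM about A with M_B applied at B: R_B^{AB}·10 = 0 + 24.14, so R_B^{AB} = 2.414 kN and R_A = 0 − 2.414 = -2.414 kN.
Span BC, ΣM about C: R_B^{BC}·4 = 245 + 24.14, so R_B^{BC} = 67.28 kN and R_C = 198.2 − 67.28 = 131 kN.
R_B = 2.414 + 67.28 = 69.7 kN.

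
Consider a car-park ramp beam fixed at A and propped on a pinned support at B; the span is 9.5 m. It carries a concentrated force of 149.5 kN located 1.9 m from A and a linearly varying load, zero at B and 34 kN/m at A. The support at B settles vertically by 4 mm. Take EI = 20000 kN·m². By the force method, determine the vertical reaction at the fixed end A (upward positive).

Take the reaction at B as the redundant and release it; the primary structure is a cantilever fixed at A.
Free-end deflection of the primary structure under the applied loading (downward +):
  point load 149.5 at a = 1.9: Pa²(3L − a)/(6EI) = 2393/EI
  triangular load, peak 34 at the fixed end: w₀L⁴/(30EI) = 9231/EI
  δ_0 = 11624/EI
Flexibility coefficient — unit upward force at B: δ_{BB} = L³/(3EI) = 285.8/EI.
With EI = 20000 kN·m²: δ_0 = 0.58119 m and δ_{BB} = 0.01429 m/kN.
Compatibility — the beam at B must follow the support down by 0.004 m: δ_0 − R_B·δ_{BB} = 0.004, so R_B = (0.58119 − 0.004)/0.01429 = 40.39 kN.
Vertical equilibrium: R_A = ΣP − R_B = 311 − 40.39 = 270.6 kN.

R_A = 270.6 kN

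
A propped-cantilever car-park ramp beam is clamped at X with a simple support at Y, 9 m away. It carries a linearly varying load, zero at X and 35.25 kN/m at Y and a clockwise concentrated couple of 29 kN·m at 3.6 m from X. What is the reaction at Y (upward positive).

Choose R_Y as the redundant. The primary structure is the cantilever fixed at X.
Downward deflection at the released point Y due to the loads:
  triangular load, peak 35.25 at the free end: 11w₀L⁴/(120EI) = 21200/EI
  clockwise couple 29 at a = 3.6: M₀a(2L − a)/(2EI) = 751.7/EI
  δ_0 = 21952/EI
Flexibility coefficient — unit upward force at Y: δ_{YY} = L³/(3EI) = 243/EI.
Compatibility at Y: δ_0 − R_Y·δ_{YY} = 0, so R_Y = 21952/243 = 90.34 kN.

R_Y = 90.34 kN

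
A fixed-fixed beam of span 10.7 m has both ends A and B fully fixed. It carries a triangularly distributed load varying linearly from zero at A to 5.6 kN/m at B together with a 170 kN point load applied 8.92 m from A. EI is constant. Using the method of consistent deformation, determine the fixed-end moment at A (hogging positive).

M_A = 63.34 kN·m

Take the two fixed-end moments M_A, M_B as redundants; the released structure is the simple span AB.
Simple-span end rotations at A and B under the given loads:
  at A: triangular load, peak 5.6: 7w₀L³/(360EI) = 133.4/EI
  at B: triangular load, peak 5.6: w₀L³/(45EI) = 152.4/EI
  at A: point load 170 at a = 8.92: Pab(L + b)/(6LEI) = 524.7/EI
  at B: point load 170 at a = 8.92: Pab(L + a)/(6LEI) = 824.9/EI
  θ_A0 = 658.1/EI,  θ_B0 = 977.3/EI
Flexibility coefficients: a unit moment at one end gives L/(3EI) there and L/(6EI) at the far end, so f₁₁ = f₂₂ = 3.567/EI and f₁₂ = f₂₁ = 1.783/EI.
Compatibility — zero rotation at each built-in end:
  3.567 M_A + 1.783 M_B = 658.1
  1.783 M_A + 3.567 M_B = 977.3
Solving the pair gives M_A = 63.34 kN·m and M_B = 242.4 kN·m (hogging).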